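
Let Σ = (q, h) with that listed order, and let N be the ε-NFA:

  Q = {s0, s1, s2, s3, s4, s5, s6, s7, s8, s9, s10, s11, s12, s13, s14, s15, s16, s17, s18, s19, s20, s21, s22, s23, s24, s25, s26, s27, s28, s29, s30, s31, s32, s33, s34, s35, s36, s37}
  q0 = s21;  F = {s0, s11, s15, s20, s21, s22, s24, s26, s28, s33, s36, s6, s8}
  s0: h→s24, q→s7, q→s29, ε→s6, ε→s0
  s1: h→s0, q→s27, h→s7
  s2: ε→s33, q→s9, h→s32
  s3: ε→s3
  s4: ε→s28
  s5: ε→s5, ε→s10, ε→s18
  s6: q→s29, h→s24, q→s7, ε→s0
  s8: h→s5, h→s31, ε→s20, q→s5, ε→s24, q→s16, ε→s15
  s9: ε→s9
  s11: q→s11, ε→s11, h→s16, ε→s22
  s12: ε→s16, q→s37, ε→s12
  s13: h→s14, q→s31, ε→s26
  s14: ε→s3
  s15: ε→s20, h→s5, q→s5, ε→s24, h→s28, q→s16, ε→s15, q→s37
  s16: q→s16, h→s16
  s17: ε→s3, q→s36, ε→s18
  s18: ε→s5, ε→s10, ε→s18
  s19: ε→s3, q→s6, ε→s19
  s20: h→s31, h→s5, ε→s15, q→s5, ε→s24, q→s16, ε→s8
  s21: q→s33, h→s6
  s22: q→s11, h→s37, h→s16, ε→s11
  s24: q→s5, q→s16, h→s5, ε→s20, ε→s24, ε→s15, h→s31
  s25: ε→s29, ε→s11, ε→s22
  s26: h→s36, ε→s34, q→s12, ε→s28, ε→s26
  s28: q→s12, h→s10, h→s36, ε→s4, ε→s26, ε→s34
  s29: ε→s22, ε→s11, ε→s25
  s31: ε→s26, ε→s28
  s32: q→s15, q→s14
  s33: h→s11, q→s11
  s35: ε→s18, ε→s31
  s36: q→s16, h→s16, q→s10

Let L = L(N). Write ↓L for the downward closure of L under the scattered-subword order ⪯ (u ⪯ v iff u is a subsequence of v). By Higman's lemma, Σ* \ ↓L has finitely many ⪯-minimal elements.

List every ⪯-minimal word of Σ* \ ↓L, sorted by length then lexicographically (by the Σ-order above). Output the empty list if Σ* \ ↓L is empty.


min(Σ*\↓L) = [qqh, qhh, hqh, hhq, hhhhh].

|Q|=38, |F|=13, |δ|=106 (52 ε).
min D↑ (8 st, q0=0, F={5}): 0:q→1,h→2 1:q→3,h→3 2:q→3,h→4 3:q→3,h→5 4:q→5,h→6 5:q→5,h→5 6:q→5,h→7 7:q→5,h→5 (ε-aug+det+¬).
'qqh': |S_i|=[25, 12, 4, 2] end={s16,s37} rej; 3/3 deletions ∈↓L.
'qhh': run [25, 12, 4, 2] end={s16,s37} — reject; 3/3 deletions ∈↓L.
'hqh': |S_i|=[25, 23, 11, 2] end={s16,s37} ∉↓L; 3/3 single-dels accept.
'hhq': N↓-sim [25, 23, 16, 6] end={s10,s12,s16,s18,s37,s5} — reject; 3/3 single-dels accept.
'hhhhh': |S_i|=[25, 23, 16, 12, 3, 1] end={s16} rej; 5/5 del acc.
5 obstructions.


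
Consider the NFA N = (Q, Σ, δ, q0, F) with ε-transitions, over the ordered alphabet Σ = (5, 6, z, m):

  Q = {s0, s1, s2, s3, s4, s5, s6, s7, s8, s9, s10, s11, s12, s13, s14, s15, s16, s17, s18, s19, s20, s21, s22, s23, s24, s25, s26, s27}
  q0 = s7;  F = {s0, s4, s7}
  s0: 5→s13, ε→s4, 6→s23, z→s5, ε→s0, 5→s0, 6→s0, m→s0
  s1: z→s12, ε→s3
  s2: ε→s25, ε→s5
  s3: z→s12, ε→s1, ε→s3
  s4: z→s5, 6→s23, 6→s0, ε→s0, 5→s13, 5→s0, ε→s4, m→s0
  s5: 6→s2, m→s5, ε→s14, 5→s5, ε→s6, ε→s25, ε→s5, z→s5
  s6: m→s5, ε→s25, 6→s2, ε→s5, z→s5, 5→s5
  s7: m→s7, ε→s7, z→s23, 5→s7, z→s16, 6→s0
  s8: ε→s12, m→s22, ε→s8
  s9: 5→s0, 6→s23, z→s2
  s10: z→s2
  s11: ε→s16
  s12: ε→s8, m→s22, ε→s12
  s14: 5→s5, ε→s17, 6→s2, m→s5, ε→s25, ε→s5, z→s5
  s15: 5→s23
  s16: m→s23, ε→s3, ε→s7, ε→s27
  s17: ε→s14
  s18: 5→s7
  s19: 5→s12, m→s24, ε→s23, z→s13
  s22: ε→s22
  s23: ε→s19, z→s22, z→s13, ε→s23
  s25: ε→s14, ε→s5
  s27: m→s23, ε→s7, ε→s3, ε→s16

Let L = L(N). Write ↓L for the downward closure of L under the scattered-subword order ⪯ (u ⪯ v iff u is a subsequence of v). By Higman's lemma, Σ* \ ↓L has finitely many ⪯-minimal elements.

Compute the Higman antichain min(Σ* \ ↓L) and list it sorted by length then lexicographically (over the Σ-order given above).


Antichain: [6z].

|Q|=28, |F|=3, |δ|=83 (37 ε).
min D↑ (3 st, q0=0, F={2}): 0:5→0,6→1,z→0,m→0 1:5→1,6→1,z→2,m→1 2:5→2,6→2,z→2,m→2.
'6z': N↓-sim [20, 15, 8] end={s13,s14,s17,s2,s22,s25,s5,s6} rej; 2/2 del acc.
1 minimals (antichain).


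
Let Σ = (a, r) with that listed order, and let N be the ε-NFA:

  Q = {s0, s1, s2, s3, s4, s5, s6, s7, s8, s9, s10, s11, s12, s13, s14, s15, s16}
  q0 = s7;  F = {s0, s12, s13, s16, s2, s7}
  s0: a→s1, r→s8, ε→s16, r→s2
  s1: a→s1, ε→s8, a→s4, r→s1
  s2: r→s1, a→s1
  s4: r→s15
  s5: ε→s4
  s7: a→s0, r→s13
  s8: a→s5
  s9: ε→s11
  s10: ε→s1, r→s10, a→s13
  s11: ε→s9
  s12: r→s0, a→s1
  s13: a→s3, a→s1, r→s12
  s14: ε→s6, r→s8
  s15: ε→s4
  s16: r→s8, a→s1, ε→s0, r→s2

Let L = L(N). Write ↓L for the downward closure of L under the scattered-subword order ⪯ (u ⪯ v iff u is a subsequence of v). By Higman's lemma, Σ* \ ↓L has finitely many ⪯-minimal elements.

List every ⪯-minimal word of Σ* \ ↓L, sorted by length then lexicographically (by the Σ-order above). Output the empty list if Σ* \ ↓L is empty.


Antichain: [aa, ra, arr, rrrrr].

|Q|=17, |F|=6, |δ|=32 (9 ε).
min D↑ (6 st, q0=0, F={3}): 0:a→1,r→2 1:a→3,r→4 2:a→3,r→5 3:a→3,r→3 4:a→3,r→3 5:a→3,r→1 (ε-aug+det+¬).
'aa': run [12, 9, 5] end={s1,s15,s4,s5,s8} rej; 2/2 deletions ∈↓L.
'ra': N↓-sim [12, 11, 6] end={s1,s15,s3,s4,s5,s8} — reject; 2/2 deletions ∈↓L.
'arr': run [12, 9, 6, 5] end={s1,s15,s4,s5,s8} rej; 3/3 del acc.
'rrrrr': |S_i|=[12, 11, 9, 8, 6, 5] end={s1,s15,s4,s5,s8} rej; 5/5 del acc.
4 obstructions.


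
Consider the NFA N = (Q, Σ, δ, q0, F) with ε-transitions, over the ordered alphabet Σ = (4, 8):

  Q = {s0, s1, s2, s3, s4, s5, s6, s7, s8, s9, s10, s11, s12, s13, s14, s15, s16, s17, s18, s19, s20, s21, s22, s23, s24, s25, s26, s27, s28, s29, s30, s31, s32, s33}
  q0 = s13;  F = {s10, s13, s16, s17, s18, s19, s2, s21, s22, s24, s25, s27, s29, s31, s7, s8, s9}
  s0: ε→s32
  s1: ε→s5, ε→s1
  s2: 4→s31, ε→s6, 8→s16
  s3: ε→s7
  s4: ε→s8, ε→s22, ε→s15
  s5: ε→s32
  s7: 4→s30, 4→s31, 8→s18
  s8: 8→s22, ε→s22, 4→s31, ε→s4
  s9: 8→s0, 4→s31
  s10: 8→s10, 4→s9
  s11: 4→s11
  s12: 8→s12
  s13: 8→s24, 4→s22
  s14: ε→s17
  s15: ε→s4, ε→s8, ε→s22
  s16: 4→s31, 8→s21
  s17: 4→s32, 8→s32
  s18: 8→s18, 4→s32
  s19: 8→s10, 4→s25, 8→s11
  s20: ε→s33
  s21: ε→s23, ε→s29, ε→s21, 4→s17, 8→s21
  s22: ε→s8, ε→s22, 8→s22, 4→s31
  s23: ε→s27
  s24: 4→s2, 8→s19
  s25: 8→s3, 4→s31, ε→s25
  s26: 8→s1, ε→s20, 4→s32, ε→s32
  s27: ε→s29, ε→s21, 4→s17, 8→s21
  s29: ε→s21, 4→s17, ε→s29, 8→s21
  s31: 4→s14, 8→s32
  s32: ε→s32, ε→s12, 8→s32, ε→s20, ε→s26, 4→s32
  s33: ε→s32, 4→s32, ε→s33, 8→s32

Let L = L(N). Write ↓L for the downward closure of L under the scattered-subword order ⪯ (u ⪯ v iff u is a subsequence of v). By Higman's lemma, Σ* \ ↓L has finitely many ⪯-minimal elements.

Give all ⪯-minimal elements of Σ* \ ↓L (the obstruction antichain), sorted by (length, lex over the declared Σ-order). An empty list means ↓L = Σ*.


|Q|=34, |F|=17, |δ|=79 (35 ε).
min D↑ (15 st, q0=0, F={7}): 0:4→1,8→2 1:4→3,8→1 2:4→4,8→5 3:4→6,8→7 4:4→3,8→8 5:4→9,8→10 6:4→7,8→7 7:4→7,8→7 8:4→3,8→11 9:4→3,8→12 10:4→13,8→10 11:4→6,8→11 12:4→3,8→14 13:4→3,8→7 14:4→7,8→14 [Hopcroft].
'448': run [33, 29, 12, 7] end={s1,s12,s20,s26,s32,s33,s5} ∉↓L; 3/3 del acc.
'4444': |S_i|=[33, 29, 12, 10, 8] end={s1,s11,s12,s20,s26,s32,s33,s5} — reject; 4/4 del acc.
'88848': run [33, 32, 29, 26, 14, 8] end={s0,s1,s12,s20,s26,s32,s33,s5} rej; 5/5 del acc.
'848844': N↓-sim [33, 32, 25, 20, 13, 8, 7] end={s1,s12,s20,s26,s32,s33,s5} rej; 6/6 deletions ∈↓L.
'884884': |S_i|=[33, 32, 29, 18, 15, 8, 7] end={s1,s12,s20,s26,s32,s33,s5} ∉↓L; 6/6 del acc.
5 minimals (antichain).

A = [448, 4444, 88848, 848844, 884884].


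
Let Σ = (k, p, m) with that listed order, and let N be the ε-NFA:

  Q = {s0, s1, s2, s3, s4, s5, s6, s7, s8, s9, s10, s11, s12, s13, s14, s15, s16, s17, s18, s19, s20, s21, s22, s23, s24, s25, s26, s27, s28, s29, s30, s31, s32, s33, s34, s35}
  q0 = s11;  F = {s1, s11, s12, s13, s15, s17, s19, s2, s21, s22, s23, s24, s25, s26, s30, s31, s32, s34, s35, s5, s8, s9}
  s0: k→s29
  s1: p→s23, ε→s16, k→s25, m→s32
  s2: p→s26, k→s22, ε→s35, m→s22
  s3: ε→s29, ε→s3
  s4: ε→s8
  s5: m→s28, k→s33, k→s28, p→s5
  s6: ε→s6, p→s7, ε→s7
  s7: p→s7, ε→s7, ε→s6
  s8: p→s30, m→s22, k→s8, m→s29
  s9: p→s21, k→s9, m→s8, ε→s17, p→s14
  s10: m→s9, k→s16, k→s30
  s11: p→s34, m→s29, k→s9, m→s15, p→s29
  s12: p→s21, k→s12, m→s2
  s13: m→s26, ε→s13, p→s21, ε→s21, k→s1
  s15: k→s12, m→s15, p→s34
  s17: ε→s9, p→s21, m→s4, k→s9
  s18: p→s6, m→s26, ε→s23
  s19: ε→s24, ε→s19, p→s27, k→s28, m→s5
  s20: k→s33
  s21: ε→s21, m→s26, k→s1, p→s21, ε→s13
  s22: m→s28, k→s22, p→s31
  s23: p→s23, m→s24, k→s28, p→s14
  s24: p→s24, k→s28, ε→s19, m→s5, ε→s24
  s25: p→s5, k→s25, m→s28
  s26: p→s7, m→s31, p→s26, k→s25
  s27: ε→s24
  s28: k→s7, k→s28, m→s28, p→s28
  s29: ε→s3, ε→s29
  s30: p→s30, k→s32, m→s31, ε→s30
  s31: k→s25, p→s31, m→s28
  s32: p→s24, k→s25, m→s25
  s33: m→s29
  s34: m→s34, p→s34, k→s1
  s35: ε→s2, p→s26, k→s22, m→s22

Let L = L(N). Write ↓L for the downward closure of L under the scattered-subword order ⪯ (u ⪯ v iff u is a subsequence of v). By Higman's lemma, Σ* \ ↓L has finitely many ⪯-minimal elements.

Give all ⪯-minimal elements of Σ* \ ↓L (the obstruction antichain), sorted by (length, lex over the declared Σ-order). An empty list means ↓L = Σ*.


A = [kmmm, pkkm, pkpk, kpmkm, mkmkm].

|Q|=36, |F|=22, |δ|=112 (25 ε).
min D↑ (19 st, q0=0, F={16}): 0:k→1,p→2,m→3 1:k→1,p→4,m→5 2:k→6,p→2,m→2 3:k→7,p→2,m→3 4:k→6,p→4,m→8 5:k→5,p→9,m→10 6:k→11,p→12,m→13 7:k→7,p→4,m→14 8:k→11,p→8,m→15 9:k→13,p→9,m→15 10:k→10,p→15,m→16 11:k→11,p→17,m→16 12:k→16,p→12,m→18 13:k→11,p→18,m→11 14:k→10,p→8,m→10 15:k→11,p→15,m→16 16:k→16,p→16,m→16 17:k→16,p→17,m→16 18:k→16,p→18,m→17 [Hopcroft].
'kmmm': |S_i|=[32, 29, 20, 10, 5] end={s28,s29,s3,s6,s7} ∉↓L; 4/4 single-dels accept.
'pkkm': |S_i|=[32, 22, 16, 8, 5] end={s28,s29,s3,s6,s7} rej; 4/4 del acc.
'pkpk': |S_i|=[32, 22, 16, 12, 6] end={s28,s29,s3,s33,s6,s7} rej; 4/4 deletions ∈↓L.
'kpmkm': |S_i|=[32, 29, 21, 14, 8, 5] end={s28,s29,s3,s6,s7} ∉↓L; 5/5 deletions ∈↓L.
'mkmkm': |S_i|=[32, 29, 26, 17, 10, 5] end={s28,s29,s3,s6,s7} ∉↓L; 5/5 deletions ∈↓L.
5 obstructions.


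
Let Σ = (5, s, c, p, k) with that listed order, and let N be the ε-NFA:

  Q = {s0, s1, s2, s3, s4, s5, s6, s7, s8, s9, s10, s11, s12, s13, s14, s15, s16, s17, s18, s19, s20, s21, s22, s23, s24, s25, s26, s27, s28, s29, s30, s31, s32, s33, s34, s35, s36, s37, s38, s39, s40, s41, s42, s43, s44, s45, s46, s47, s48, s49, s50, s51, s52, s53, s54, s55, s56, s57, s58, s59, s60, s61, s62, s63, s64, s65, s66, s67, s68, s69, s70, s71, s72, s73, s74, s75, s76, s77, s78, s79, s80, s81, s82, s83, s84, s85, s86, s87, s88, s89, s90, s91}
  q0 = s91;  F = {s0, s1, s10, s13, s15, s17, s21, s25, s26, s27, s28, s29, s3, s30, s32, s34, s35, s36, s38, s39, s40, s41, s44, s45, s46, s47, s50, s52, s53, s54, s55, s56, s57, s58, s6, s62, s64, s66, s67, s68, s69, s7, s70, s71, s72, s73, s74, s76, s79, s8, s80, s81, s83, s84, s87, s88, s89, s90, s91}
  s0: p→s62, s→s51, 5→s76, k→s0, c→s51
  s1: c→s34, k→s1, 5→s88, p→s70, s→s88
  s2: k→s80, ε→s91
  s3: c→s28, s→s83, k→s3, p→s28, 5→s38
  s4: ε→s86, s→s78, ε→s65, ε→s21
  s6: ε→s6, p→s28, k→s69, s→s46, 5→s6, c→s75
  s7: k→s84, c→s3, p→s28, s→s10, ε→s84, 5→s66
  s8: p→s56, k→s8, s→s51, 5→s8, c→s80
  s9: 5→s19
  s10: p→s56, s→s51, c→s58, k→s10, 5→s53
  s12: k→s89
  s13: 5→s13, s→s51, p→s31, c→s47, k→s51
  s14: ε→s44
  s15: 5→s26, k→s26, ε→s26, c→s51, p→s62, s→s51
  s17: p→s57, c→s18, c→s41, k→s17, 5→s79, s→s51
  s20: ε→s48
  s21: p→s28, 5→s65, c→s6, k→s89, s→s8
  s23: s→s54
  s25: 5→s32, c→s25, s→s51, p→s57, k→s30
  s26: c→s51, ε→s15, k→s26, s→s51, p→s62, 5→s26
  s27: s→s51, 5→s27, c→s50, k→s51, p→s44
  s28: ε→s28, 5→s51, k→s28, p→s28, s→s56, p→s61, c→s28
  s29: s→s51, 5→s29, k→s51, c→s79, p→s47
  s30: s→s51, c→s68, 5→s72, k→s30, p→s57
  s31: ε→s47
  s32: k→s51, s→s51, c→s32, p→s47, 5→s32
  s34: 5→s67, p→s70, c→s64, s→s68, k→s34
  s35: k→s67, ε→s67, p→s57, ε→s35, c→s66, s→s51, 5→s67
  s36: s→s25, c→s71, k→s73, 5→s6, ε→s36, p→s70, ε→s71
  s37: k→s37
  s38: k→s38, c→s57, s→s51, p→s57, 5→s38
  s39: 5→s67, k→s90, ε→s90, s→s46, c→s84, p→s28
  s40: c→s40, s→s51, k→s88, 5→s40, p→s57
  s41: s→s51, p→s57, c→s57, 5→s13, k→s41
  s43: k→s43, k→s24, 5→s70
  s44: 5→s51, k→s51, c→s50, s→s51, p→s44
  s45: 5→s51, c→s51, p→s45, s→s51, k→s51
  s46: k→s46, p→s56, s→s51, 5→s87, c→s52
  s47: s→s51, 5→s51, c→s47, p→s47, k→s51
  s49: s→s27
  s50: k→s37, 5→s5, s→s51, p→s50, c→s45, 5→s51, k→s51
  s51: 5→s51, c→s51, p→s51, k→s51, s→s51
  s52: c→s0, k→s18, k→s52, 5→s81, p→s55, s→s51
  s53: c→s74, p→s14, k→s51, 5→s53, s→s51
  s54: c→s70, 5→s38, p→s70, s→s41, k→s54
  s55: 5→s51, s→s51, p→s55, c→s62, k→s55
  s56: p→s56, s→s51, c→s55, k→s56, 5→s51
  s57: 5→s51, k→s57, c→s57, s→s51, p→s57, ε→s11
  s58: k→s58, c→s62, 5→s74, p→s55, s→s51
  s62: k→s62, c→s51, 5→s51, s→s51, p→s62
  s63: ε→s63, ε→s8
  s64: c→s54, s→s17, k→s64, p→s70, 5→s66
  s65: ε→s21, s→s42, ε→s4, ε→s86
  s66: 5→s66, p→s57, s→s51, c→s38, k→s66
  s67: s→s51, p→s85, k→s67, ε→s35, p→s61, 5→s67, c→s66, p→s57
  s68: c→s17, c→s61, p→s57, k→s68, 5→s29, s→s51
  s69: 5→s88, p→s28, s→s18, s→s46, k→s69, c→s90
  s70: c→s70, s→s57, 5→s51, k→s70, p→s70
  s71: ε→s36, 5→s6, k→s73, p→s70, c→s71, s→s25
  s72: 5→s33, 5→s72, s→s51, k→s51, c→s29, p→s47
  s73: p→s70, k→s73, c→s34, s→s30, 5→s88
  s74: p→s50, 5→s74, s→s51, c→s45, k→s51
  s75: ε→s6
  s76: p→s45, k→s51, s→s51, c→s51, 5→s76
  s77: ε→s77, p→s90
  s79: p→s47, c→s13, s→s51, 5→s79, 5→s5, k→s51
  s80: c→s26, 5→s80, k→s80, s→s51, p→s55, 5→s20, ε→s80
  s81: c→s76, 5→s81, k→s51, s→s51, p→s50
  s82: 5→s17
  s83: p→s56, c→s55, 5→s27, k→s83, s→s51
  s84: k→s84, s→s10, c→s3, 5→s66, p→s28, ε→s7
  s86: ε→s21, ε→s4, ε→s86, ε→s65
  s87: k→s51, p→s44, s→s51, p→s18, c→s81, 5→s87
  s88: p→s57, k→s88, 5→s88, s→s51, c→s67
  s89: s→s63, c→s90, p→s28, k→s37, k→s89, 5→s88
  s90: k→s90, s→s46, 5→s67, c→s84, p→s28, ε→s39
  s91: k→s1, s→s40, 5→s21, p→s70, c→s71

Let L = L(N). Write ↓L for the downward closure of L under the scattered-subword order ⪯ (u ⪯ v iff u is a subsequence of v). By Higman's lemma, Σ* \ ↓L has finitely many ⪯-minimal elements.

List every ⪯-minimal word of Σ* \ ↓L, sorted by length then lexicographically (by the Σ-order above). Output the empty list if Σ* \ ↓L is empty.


min(Σ*\↓L) = [ss, p5, k5s, cs5k, 5sccc, kcccc5].

|Q|=92, |F|=59, |δ|=361 (34 ε).
min D↑ (55 st, q0=0, F={10}): 0:5→1,s→2,c→3,p→4,k→5 1:5→1,s→6,c→7,p→8,k→9 2:5→2,s→10,c→2,p→11,k→12 3:5→7,s→13,c→3,p→4,k→14 4:5→10,s→11,c→4,p→4,k→4 5:5→12,s→12,c→15,p→4,k→5 6:5→6,s→10,c→16,p→17,k→6 7:5→7,s→18,c→7,p→8,k→19 8:5→10,s→17,c→8,p→8,k→8 9:5→12,s→6,c→20,p→8,k→9 10:5→10,s→10,c→10,p→10,k→10 11:5→10,s→10,c→11,p→11,k→11 12:5→12,s→10,c→21,p→11,k→12 13:5→22,s→10,c→13,p→11,k→23 14:5→12,s→23,c→15,p→4,k→14 15:5→21,s→24,c→25,p→4,k→15 16:5→16,s→10,c→26,p→27,k→16 17:5→10,s→10,c→27,p→17,k→17 18:5→28,s→10,c→29,p→17,k→18 19:5→12,s→18,c→20,p→8,k→19 20:5→21,s→18,c→30,p→8,k→20 21:5→21,s→10,c→31,p→11,k→21 22:5→22,s→10,c→22,p→32,k→10 23:5→33,s→10,c→24,p→11,k→23 24:5→34,s→10,c→35,p→11,k→24 25:5→31,s→35,c→36,p→4,k→25 26:5→26,s→10,c→10,p→37,k→26 27:5→10,s→10,c→37,p→27,k→27 28:5→28,s→10,c→38,p→39,k→10 29:5→38,s→10,c→40,p→27,k→29 30:5→31,s→41,c→42,p→8,k→30 31:5→31,s→10,c→43,p→11,k→31 32:5→10,s→10,c→32,p→32,k→10 33:5→33,s→10,c→34,p→32,k→10 34:5→34,s→10,c→44,p→32,k→10 35:5→44,s→10,c→45,p→11,k→35 36:5→43,s→45,c→4,p→4,k→36 37:5→10,s→10,c→10,p→37,k→37 38:5→38,s→10,c→46,p→47,k→10 39:5→10,s→10,c→47,p→39,k→10 40:5→46,s→10,c→10,p→37,k→40 41:5→48,s→10,c→49,p→17,k→41 42:5→43,s→50,c→8,p→8,k→42 43:5→43,s→10,c→11,p→11,k→43 44:5→44,s→10,c→51,p→32,k→10 45:5→51,s→10,c→11,p→11,k→45 46:5→46,s→10,c→10,p→52,k→10 47:5→10,s→10,c→52,p→47,k→10 48:5→48,s→10,c→53,p→39,k→10 49:5→53,s→10,c→37,p→27,k→49 50:5→54,s→10,c→27,p→17,k→50 51:5→51,s→10,c→32,p→32,k→10 52:5→10,s→10,c→10,p→52,k→10 53:5→53,s→10,c→52,p→47,k→10 54:5→54,s→10,c→47,p→39,k→10 [Hopcroft].
'ss': |S_i|=[78, 55, 1] end={s51} ∉↓L; 2/2 del acc.
'p5': run [78, 19, 2] end={s5,s51} ∉↓L; 2/2 deletions ∈↓L.
'k5s': N↓-sim [78, 64, 39, 1] end={s51} ∉↓L; 3/3 single-dels accept.
'cs5k': run [78, 67, 39, 22, 2] end={s37,s51} rej; 4/4 del acc.
'5sccc': |S_i|=[78, 64, 32, 19, 7, 1] end={s51} — reject; 5/5 deletions ∈↓L.
'kcccc5': |S_i|=[78, 64, 54, 41, 28, 14, 2] end={s5,s51} rej; 6/6 single-dels accept.
6 obstructions.


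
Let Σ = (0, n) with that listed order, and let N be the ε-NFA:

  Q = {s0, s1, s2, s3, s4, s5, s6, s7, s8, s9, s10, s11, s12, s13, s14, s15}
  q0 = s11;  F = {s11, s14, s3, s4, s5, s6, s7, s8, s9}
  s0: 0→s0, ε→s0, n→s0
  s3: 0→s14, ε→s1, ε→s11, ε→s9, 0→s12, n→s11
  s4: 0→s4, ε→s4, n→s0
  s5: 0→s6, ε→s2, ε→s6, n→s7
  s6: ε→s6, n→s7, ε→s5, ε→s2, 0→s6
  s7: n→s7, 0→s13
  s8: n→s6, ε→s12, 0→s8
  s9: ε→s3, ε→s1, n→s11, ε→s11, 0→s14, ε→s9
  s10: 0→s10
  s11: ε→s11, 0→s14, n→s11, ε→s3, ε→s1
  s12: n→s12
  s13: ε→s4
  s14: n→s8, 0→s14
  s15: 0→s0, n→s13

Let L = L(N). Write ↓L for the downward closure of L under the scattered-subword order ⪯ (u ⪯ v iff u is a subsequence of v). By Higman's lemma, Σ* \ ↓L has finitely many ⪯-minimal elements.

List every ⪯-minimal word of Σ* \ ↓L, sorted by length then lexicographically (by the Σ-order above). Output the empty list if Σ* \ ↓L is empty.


min(Σ*\↓L) = [0nnn0n].

|Q|=16, |F|=9, |δ|=44 (19 ε).
min D↑ (7 st, q0=0, F={6}): 0:0→1,n→0 1:0→1,n→2 2:0→2,n→3 3:0→3,n→4 4:0→5,n→4 5:0→5,n→6 6:0→6,n→6 (ε-aug+det+¬).
'0nnn0n': |S_i|=[14, 10, 9, 8, 5, 3, 1] end={s0} rej; 6/6 single-dels accept.
1 words, ⪯-incomp.


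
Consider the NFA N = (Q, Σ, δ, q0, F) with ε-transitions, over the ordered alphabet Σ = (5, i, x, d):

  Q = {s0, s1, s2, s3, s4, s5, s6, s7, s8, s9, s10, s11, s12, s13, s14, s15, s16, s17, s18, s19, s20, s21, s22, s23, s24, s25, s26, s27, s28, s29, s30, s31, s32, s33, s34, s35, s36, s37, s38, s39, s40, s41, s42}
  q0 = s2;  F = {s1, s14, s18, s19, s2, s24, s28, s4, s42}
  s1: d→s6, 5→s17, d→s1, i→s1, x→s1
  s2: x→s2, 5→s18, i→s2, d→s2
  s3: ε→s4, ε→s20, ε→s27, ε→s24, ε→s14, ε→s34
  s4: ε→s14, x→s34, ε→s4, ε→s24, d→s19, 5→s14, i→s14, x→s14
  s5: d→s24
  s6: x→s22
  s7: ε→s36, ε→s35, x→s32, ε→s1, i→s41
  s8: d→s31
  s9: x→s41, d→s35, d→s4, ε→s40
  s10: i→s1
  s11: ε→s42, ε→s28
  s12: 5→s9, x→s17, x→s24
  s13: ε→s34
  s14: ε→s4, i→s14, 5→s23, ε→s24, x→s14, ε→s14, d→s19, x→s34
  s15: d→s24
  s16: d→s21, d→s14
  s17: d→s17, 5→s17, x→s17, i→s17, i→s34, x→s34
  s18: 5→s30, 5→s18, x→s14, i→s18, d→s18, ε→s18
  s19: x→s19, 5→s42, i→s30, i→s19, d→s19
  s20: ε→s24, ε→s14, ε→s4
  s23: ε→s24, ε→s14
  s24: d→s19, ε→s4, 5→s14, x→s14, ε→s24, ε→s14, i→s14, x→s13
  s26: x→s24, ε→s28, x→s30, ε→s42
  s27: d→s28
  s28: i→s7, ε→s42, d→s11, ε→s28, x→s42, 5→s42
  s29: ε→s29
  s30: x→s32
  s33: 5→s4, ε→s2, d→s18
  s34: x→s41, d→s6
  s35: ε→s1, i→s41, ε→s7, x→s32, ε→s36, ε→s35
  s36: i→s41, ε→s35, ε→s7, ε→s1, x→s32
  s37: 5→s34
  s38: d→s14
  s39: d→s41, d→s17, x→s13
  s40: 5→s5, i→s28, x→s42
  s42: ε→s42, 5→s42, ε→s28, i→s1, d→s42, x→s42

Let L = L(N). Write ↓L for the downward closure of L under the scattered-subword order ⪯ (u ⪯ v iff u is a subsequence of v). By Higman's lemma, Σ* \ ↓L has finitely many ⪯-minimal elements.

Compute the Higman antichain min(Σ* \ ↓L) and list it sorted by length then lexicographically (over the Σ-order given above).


|Q|=43, |F|=9, |δ|=126 (43 ε).
min D↑ (7 st, q0=0, F={6}): 0:5→1,i→0,x→0,d→0 1:5→1,i→1,x→2,d→1 2:5→2,i→2,x→2,d→3 3:5→4,i→3,x→3,d→3 4:5→4,i→5,x→4,d→4 5:5→6,i→5,x→5,d→5 6:5→6,i→6,x→6,d→6 (ε-aug+det+¬).
'5xd5i5': |S_i|=[22, 21, 20, 15, 13, 10, 5] end={s17,s22,s34,s41,s6} — reject; 6/6 deletions ∈↓L.
1 minimals (antichain).

min(Σ*\↓L) = [5xd5i5].


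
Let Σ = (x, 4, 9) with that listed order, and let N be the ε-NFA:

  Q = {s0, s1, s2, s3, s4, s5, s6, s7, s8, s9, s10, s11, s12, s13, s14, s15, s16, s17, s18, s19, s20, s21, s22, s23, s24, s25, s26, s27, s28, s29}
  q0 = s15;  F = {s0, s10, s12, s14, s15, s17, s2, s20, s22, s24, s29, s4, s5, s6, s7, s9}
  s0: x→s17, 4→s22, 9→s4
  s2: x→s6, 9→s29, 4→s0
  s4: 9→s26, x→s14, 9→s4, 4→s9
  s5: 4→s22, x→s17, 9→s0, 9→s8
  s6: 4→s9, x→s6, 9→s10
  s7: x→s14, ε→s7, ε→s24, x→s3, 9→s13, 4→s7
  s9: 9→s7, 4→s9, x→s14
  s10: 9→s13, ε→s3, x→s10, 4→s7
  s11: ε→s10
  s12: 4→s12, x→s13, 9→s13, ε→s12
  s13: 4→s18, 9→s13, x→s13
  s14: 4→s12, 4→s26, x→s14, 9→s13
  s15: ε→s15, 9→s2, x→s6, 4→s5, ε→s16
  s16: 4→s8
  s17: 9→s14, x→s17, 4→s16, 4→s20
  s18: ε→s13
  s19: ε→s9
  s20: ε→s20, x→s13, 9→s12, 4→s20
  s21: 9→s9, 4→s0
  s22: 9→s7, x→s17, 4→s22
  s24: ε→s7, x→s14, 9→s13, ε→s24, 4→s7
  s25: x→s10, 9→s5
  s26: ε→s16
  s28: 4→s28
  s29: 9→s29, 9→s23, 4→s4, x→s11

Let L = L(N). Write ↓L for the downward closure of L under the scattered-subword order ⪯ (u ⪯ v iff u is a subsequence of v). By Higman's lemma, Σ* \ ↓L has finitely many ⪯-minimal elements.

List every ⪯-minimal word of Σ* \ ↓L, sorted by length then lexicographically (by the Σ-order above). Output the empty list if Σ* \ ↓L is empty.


|Q|=30, |F|=16, |δ|=76 (13 ε).
min D↑ (16 st, q0=0, F={12}): 0:x→1,4→2,9→3 1:x→1,4→4,9→5 2:x→6,4→7,9→8 3:x→1,4→8,9→9 4:x→10,4→4,9→11 5:x→5,4→11,9→12 6:x→6,4→13,9→10 7:x→6,4→7,9→11 8:x→6,4→7,9→14 9:x→5,4→14,9→9 10:x→10,4→15,9→12 11:x→10,4→11,9→12 12:x→12,4→12,9→12 13:x→12,4→13,9→15 14:x→10,4→4,9→14 15:x→12,4→15,9→12.
'x99': |S_i|=[24, 16, 11, 2] end={s13,s18} ∉↓L; 3/3 deletions ∈↓L.
'x4x9': run [24, 16, 12, 8, 2] end={s13,s18} rej; 4/4 single-dels accept.
'4x4x': N↓-sim [24, 17, 10, 7, 2] end={s13,s18} ∉↓L; 4/4 deletions ∈↓L.
'4499': N↓-sim [24, 17, 14, 10, 2] end={s13,s18} ∉↓L; 4/4 del acc.
'99x9': |S_i|=[24, 22, 16, 12, 2] end={s13,s18} — reject; 4/4 single-dels accept.
5 words, ⪯-incomp.

A = [x99, x4x9, 4x4x, 4499, 99x9].


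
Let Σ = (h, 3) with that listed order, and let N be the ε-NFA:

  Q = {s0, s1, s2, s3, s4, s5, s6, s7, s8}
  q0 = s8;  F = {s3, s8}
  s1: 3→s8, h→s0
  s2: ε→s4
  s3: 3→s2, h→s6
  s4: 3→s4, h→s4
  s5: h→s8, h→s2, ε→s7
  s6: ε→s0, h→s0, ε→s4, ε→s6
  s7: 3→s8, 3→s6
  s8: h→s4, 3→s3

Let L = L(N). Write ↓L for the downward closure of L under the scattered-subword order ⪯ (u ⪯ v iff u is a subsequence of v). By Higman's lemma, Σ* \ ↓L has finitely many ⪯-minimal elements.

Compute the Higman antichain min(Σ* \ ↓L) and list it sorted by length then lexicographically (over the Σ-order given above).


min(Σ*\↓L) = [h, 33].

|Q|=9, |F|=2, |δ|=18 (5 ε).
min D↑ (3 st, q0=0, F={1}): 0:h→1,3→2 1:h→1,3→1 2:h→1,3→1 [Hopcroft].
'h': N↓-sim [6, 3] end={s0,s4,s6} ∉↓L; 1/1 del acc.
'33': N↓-sim [6, 5, 2] end={s2,s4} rej; 2/2 deletions ∈↓L.
2 minimals (antichain).


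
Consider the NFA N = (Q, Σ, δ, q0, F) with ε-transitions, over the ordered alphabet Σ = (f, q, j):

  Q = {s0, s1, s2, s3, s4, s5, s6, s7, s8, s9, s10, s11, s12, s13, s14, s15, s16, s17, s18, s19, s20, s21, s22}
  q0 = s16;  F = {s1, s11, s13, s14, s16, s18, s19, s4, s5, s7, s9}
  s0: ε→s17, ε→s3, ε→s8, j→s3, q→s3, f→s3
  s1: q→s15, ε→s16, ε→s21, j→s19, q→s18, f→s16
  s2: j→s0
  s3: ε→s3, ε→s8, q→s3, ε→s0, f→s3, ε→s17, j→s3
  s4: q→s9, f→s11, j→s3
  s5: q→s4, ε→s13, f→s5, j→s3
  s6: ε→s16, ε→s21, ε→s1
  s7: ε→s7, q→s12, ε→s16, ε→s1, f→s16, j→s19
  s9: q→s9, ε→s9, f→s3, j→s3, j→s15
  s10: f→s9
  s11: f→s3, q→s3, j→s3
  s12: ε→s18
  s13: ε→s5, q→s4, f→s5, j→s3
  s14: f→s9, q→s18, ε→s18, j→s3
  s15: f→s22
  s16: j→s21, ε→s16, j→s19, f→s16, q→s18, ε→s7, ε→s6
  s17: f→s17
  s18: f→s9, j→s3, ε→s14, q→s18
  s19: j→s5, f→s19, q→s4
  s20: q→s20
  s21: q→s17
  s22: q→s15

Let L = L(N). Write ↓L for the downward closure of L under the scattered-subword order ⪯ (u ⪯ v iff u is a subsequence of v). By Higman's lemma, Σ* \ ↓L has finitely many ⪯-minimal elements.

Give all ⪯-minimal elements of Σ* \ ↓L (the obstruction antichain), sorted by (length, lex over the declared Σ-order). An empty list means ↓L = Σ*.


|Q|=23, |F|=11, |δ|=73 (24 ε).
min D↑ (8 st, q0=0, F={4}): 0:f→0,q→1,j→2 1:f→3,q→1,j→4 2:f→2,q→5,j→6 3:f→4,q→3,j→4 4:f→4,q→4,j→4 5:f→7,q→3,j→4 6:f→6,q→5,j→4 7:f→4,q→4,j→4.
'qj': |S_i|=[20, 12, 6] end={s0,s15,s17,s22,s3,s8} rej; 2/2 deletions ∈↓L.
'qff': N↓-sim [20, 12, 8, 6] end={s0,s15,s17,s22,s3,s8} rej; 3/3 del acc.
'jjj': run [20, 13, 11, 6] end={s0,s15,s17,s22,s3,s8} — reject; 3/3 single-dels accept.
'jqfq': N↓-sim [20, 13, 9, 7, 6] end={s0,s15,s17,s22,s3,s8} — reject; 4/4 single-dels accept.
'jqqf': run [20, 13, 9, 7, 6] end={s0,s15,s17,s22,s3,s8} rej; 4/4 single-dels accept.
5 minimals (antichain).

min(Σ*\↓L) = [qj, qff, jjj, jqfq, jqqf].


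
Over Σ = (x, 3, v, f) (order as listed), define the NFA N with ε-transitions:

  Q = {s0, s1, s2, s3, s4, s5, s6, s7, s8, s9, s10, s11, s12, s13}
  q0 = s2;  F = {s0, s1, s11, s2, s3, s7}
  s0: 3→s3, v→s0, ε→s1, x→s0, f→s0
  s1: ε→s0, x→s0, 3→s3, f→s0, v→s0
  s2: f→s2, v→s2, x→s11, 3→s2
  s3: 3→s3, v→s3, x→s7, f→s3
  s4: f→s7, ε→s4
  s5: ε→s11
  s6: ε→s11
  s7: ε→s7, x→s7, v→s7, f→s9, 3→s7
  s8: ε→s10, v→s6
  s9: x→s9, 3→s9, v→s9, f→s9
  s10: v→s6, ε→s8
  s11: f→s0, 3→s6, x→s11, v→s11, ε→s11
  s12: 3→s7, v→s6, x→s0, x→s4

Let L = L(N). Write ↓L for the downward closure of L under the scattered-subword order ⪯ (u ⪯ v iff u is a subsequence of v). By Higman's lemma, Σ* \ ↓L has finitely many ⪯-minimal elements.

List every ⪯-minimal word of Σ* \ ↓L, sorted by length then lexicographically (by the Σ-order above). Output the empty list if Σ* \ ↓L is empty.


min(Σ*\↓L) = [xf3xf].

|Q|=14, |F|=6, |δ|=44 (9 ε).
min D↑ (6 st, q0=0, F={5}): 0:x→1,3→0,v→0,f→0 1:x→1,3→1,v→1,f→2 2:x→2,3→3,v→2,f→2 3:x→4,3→3,v→3,f→3 4:x→4,3→4,v→4,f→5 5:x→5,3→5,v→5,f→5 [Hopcroft].
'xf3xf': run [8, 7, 5, 3, 2, 1] end={s9} rej; 5/5 single-dels accept.
1 obstructions.


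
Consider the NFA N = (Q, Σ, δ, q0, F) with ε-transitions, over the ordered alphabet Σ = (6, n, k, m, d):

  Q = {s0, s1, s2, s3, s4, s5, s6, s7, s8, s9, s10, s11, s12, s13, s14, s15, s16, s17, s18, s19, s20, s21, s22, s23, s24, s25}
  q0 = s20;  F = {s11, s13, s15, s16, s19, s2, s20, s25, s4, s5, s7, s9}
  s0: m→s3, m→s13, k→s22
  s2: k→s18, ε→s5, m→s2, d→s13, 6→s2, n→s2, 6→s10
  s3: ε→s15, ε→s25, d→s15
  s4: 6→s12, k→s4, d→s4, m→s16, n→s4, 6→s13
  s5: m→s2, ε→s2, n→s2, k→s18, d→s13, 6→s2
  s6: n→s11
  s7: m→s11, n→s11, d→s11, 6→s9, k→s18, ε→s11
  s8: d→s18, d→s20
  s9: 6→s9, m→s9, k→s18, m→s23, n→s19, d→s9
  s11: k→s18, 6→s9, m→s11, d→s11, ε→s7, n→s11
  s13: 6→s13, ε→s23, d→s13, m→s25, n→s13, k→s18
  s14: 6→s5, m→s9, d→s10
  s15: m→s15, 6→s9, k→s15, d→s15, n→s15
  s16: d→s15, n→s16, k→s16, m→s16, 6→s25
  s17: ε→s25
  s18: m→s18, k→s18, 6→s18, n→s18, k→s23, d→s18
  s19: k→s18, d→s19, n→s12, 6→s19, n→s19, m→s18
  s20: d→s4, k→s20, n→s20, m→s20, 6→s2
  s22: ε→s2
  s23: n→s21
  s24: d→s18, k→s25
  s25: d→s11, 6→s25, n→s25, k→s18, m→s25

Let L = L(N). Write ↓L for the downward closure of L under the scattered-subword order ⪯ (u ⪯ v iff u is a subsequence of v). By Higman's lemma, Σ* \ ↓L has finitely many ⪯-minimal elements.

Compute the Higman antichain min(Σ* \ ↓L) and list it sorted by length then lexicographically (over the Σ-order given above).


Antichain: [6k, dmd6nm].

|Q|=26, |F|=12, |δ|=92 (9 ε).
min D↑ (11 st, q0=0, F={3}): 0:6→1,n→0,k→0,m→0,d→2 1:6→1,n→1,k→3,m→1,d→4 2:6→4,n→2,k→2,m→5,d→2 3:6→3,n→3,k→3,m→3,d→3 4:6→4,n→4,k→3,m→6,d→4 5:6→6,n→5,k→5,m→5,d→7 6:6→6,n→6,k→3,m→6,d→8 7:6→9,n→7,k→7,m→7,d→7 8:6→9,n→8,k→3,m→8,d→8 9:6→9,n→10,k→3,m→9,d→9 10:6→10,n→10,k→3,m→3,d→10 (ε-aug+det+¬).
'6k': N↓-sim [17, 13, 3] end={s18,s21,s23} — reject; 2/2 del acc.
'dmd6nm': N↓-sim [17, 13, 11, 9, 6, 5, 3] end={s18,s21,s23} rej; 6/6 del acc.
2 obstructions.


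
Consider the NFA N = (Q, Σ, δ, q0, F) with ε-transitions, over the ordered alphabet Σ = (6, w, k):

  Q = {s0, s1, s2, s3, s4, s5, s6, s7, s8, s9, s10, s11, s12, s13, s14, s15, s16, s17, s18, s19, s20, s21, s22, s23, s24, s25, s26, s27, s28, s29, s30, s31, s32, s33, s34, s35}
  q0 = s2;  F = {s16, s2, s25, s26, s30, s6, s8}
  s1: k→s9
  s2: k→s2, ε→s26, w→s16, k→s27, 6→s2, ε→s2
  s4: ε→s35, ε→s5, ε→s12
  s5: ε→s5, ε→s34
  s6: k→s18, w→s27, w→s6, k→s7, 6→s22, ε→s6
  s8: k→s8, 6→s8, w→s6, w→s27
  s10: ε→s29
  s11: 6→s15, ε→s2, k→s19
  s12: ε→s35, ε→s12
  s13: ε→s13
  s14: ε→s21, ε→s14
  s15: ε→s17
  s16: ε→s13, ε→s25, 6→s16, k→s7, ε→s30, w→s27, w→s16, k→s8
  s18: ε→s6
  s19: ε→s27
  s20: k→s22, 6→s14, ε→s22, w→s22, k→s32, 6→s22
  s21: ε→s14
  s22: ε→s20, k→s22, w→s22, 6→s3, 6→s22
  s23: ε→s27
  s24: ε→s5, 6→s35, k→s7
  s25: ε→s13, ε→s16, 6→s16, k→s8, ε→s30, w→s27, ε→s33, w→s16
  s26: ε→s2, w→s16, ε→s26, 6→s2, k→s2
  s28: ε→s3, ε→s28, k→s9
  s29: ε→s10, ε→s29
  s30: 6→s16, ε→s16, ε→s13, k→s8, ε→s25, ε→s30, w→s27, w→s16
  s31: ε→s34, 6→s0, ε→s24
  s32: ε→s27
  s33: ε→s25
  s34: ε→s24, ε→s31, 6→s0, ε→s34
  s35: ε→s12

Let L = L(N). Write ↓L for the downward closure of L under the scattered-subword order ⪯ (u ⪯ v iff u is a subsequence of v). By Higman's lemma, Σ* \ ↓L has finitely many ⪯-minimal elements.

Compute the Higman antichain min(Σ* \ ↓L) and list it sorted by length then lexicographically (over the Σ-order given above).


|Q|=36, |F|=7, |δ|=94 (48 ε).
min D↑ (5 st, q0=0, F={4}): 0:6→0,w→1,k→0 1:6→1,w→1,k→2 2:6→2,w→3,k→2 3:6→4,w→3,k→3 4:6→4,w→4,k→4 (ε-aug+det+¬).
'wkw6': run [18, 16, 11, 10, 7] end={s14,s20,s21,s22,s27,s3,s32} rej; 4/4 del acc.
1 minimals (antichain).

A = [wkw6].


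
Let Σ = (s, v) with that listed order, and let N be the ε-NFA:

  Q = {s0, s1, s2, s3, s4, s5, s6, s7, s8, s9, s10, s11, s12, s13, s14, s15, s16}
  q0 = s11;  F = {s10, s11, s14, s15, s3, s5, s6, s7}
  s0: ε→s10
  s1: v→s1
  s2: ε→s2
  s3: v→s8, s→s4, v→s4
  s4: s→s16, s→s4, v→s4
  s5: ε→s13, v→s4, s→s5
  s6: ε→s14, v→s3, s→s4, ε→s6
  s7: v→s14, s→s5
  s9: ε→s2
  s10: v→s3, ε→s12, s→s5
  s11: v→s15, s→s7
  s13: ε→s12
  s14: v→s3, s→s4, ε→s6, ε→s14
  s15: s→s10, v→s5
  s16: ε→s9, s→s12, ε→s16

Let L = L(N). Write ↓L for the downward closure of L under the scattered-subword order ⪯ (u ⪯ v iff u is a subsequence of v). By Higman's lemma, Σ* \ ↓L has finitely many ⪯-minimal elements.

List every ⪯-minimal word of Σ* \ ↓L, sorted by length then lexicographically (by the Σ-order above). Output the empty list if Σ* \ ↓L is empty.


A = [ssv, svs, vvv].

|Q|=17, |F|=8, |δ|=34 (12 ε).
min D↑ (8 st, q0=0, F={6}): 0:s→1,v→2 1:s→3,v→4 2:s→5,v→3 3:s→3,v→6 4:s→6,v→7 5:s→3,v→7 6:s→6,v→6 7:s→6,v→6 (ε-aug+det+¬).
'ssv': run [15, 13, 7, 5] end={s12,s16,s2,s4,s9} rej; 3/3 del acc.
'svs': N↓-sim [15, 13, 9, 5] end={s12,s16,s2,s4,s9} rej; 3/3 deletions ∈↓L.
'vvv': |S_i|=[15, 13, 9, 6] end={s12,s16,s2,s4,s8,s9} rej; 3/3 deletions ∈↓L.
3 obstructions.


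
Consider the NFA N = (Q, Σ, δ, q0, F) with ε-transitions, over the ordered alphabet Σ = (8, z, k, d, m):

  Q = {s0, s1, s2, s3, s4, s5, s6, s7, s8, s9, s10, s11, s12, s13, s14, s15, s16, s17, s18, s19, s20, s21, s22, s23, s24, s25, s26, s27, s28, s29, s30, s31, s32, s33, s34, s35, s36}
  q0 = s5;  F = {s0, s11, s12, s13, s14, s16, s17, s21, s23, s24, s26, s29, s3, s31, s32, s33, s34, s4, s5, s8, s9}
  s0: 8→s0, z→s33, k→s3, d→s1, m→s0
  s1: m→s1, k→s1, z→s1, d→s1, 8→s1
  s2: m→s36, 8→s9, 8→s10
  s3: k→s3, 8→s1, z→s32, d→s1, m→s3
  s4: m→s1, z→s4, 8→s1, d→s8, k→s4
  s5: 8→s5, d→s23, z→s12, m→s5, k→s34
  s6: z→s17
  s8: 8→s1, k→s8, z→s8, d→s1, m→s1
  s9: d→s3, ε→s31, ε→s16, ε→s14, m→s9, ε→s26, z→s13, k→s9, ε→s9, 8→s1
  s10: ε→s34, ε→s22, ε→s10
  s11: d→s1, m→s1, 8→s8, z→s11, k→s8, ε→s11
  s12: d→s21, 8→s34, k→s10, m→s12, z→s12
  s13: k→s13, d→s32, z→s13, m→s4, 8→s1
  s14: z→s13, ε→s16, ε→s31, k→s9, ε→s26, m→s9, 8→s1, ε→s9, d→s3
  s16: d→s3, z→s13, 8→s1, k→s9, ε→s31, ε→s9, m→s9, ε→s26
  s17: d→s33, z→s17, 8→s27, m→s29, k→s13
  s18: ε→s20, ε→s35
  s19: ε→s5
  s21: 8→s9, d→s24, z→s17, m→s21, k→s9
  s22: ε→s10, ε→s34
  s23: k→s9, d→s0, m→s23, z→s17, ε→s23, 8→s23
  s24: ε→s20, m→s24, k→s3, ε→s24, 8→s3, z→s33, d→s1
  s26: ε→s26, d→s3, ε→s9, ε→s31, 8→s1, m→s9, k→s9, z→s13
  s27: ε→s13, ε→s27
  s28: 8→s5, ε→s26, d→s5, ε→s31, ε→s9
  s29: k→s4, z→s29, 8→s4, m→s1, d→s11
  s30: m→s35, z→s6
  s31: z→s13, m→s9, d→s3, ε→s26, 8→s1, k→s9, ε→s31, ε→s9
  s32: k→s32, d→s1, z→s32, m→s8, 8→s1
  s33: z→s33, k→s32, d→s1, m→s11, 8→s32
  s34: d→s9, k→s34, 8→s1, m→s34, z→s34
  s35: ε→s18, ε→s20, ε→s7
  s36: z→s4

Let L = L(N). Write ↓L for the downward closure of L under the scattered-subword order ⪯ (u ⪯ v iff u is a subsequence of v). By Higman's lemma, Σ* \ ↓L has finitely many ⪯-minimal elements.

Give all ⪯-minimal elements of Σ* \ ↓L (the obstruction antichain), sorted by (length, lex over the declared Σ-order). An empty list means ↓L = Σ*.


|Q|=37, |F|=21, |δ|=157 (38 ε).
min D↑ (18 st, q0=0, F={5}): 0:8→0,z→1,k→2,d→3,m→0 1:8→2,z→1,k→2,d→4,m→1 2:8→5,z→2,k→2,d→6,m→2 3:8→3,z→7,k→6,d→8,m→3 4:8→6,z→7,k→6,d→9,m→4 5:8→5,z→5,k→5,d→5,m→5 6:8→5,z→10,k→6,d→11,m→6 7:8→10,z→7,k→10,d→12,m→13 8:8→8,z→12,k→11,d→5,m→8 9:8→11,z→12,k→11,d→5,m→9 10:8→5,z→10,k→10,d→14,m→15 11:8→5,z→14,k→11,d→5,m→11 12:8→14,z→12,k→14,d→5,m→16 13:8→15,z→13,k→15,d→16,m→5 14:8→5,z→14,k→14,d→5,m→17 15:8→5,z→15,k→15,d→17,m→5 16:8→17,z→16,k→17,d→5,m→5 17:8→5,z→17,k→17,d→5,m→5 (ε-aug+det+¬).
'k8': N↓-sim [26, 14, 1] end={s1} rej; 2/2 del acc.
'z88': |S_i|=[26, 23, 13, 1] end={s1} rej; 3/3 single-dels accept.
'ddd': |S_i|=[26, 21, 9, 1] end={s1} — reject; 3/3 single-dels accept.
'dzmm': N↓-sim [26, 21, 10, 5, 1] end={s1} — reject; 4/4 deletions ∈↓L.
4 words, ⪯-incomp.

min(Σ*\↓L) = [k8, z88, ddd, dzmm].


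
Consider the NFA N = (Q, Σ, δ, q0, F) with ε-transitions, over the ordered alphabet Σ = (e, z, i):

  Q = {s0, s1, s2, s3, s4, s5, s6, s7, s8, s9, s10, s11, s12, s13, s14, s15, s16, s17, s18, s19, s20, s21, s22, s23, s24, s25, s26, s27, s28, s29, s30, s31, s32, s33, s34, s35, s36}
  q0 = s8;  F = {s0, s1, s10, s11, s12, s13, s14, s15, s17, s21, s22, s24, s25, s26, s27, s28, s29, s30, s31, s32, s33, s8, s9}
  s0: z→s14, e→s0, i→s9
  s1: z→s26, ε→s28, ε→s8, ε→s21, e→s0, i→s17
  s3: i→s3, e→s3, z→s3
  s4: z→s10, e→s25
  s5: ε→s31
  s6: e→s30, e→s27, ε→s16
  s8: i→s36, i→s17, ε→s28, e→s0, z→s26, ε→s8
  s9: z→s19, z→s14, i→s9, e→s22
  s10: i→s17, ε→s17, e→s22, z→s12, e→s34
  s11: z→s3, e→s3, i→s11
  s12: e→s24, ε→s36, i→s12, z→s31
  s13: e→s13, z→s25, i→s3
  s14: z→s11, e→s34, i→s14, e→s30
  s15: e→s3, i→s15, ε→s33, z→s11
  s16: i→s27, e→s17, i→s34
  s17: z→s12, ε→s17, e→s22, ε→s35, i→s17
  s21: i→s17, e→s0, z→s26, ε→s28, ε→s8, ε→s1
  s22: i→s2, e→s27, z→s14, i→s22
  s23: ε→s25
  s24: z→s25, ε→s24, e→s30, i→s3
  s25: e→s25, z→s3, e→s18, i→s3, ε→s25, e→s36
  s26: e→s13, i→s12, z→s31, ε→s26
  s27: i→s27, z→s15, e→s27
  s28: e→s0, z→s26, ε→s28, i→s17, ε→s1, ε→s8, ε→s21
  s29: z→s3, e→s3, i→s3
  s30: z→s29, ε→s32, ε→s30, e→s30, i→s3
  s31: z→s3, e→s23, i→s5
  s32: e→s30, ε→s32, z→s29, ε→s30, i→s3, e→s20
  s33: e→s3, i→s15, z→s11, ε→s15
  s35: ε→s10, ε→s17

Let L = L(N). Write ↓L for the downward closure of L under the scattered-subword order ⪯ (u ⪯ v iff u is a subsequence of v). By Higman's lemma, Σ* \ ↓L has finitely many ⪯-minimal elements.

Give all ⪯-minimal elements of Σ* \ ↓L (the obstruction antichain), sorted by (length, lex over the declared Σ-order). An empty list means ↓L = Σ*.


A = [zei, zzz, ezze, ieeze].

|Q|=37, |F|=23, |δ|=117 (30 ε).
min D↑ (18 st, q0=0, F={13}): 0:e→1,z→2,i→3 1:e→1,z→4,i→5 2:e→6,z→7,i→8 3:e→9,z→8,i→3 4:e→10,z→11,i→4 5:e→9,z→4,i→5 6:e→6,z→12,i→13 7:e→12,z→13,i→7 8:e→14,z→7,i→8 9:e→15,z→4,i→9 10:e→10,z→16,i→13 11:e→13,z→13,i→11 12:e→12,z→13,i→13 13:e→13,z→13,i→13 14:e→10,z→12,i→13 15:e→15,z→17,i→15 16:e→13,z→13,i→13 17:e→13,z→11,i→17.
'zei': run [33, 21, 12, 1] end={s3} — reject; 3/3 single-dels accept.
'zzz': N↓-sim [33, 21, 9, 1] end={s3} — reject; 3/3 deletions ∈↓L.
'ezze': run [33, 22, 14, 3, 1] end={s3} ∉↓L; 4/4 del acc.
'ieeze': N↓-sim [33, 26, 18, 13, 5, 1] end={s3} ∉↓L; 5/5 deletions ∈↓L.
4 obstructions.
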